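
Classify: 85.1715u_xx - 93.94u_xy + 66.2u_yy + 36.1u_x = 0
Elliptic (discriminant = -13728.6896).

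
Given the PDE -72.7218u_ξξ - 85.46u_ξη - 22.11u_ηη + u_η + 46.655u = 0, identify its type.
The second-order coefficients are A = -72.7218, B = -85.46, C = -22.11. Since B² - 4AC = 871.895608 > 0, this is a hyperbolic PDE.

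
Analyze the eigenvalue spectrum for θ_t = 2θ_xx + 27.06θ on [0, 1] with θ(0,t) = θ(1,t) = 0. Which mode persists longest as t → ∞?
Eigenvalues: λₙ = 2n²π²/1² - 27.06.
First three modes:
  n=1: λ₁ = 2π² - 27.06 ≈ -7.321
  n=2: λ₂ = 8π² - 27.06 ≈ 51.897
  n=3: λ₃ = 18π² - 27.06 ≈ 150.593
Since 2π² ≈ 19.739 < 27.06, λ₁ < 0.
The n=1 mode grows fastest (−λₙ is largest for n=1) → dominates.
Asymptotic: θ ~ c₁ sin(πx/1) e^{7.321t} (exponential growth at rate −λ₁ ≈ 7.321).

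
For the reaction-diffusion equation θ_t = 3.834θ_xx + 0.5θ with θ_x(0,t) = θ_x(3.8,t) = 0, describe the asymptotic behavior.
θ grows unboundedly. With Neumann BCs the constant mode has diffusion eigenvalue 0, so any r > 0 makes it grow like e^(0.5t); solution grows exponentially.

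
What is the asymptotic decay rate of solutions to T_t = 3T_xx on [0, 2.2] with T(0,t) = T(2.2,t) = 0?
Eigenvalues: λₙ = 3n²π²/2.2².
First three modes:
  n=1: λ₁ = 3π²/2.2² ≈ 6.118
  n=2: λ₂ = 12π²/2.2² ≈ 24.47 (4× faster decay)
  n=3: λ₃ = 27π²/2.2² ≈ 55.058 (9× faster decay)
As t → ∞, higher modes decay exponentially faster. The n=1 mode dominates: T ~ c₁ sin(πx/2.2) e^{-λ₁t}.
Decay rate: λ₁ = 3π²/2.2² ≈ 6.118.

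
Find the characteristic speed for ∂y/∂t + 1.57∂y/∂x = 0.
Speed = 1.57. Information travels along x - 1.57t = const (rightward).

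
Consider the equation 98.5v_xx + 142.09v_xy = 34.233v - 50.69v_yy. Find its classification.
Rewriting in standard form: 98.5v_xx + 142.09v_xy + 50.69v_yy - 34.233v = 0. Hyperbolic. (A = 98.5, B = 142.09, C = 50.69 gives B² - 4AC = 217.7081.)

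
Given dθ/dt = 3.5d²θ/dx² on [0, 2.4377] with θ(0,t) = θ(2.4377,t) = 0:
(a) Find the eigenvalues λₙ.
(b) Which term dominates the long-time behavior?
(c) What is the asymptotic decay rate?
Eigenvalues: λₙ = 3.5n²π²/2.4377².
First three modes:
  n=1: λ₁ = 3.5π²/2.4377² ≈ 5.813
  n=2: λ₂ = 14π²/2.4377² ≈ 23.252 (4× faster decay)
  n=3: λ₃ = 31.5π²/2.4377² ≈ 52.318 (9× faster decay)
As t → ∞, higher modes decay exponentially faster. The n=1 mode dominates: θ ~ c₁ sin(πx/2.4377) e^{-λ₁t}.
Decay rate: λ₁ = 3.5π²/2.4377² ≈ 5.813.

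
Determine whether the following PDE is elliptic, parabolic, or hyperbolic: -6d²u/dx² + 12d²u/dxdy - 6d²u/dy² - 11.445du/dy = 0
Coefficients: A = -6, B = 12, C = -6. B² - 4AC = 0, which is zero, so the equation is parabolic.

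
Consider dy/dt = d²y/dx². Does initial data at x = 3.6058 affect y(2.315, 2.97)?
Yes, for any finite x. The heat equation has infinite propagation speed, so all initial data affects all points at any t > 0.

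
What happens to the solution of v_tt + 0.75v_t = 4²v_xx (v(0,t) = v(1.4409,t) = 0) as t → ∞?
v → 0. Damping (γ=0.75) dissipates energy; oscillations decay exponentially.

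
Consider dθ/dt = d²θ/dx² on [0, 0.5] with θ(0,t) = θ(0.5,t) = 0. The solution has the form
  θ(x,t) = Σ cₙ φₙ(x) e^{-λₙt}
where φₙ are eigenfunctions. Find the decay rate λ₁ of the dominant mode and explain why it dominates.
Eigenvalues: λₙ = n²π²/0.5².
First three modes:
  n=1: λ₁ = π²/0.5² ≈ 39.478
  n=2: λ₂ = 4π²/0.5² ≈ 157.914 (4× faster decay)
  n=3: λ₃ = 9π²/0.5² ≈ 355.306 (9× faster decay)
As t → ∞, higher modes decay exponentially faster. The n=1 mode dominates: θ ~ c₁ sin(πx/0.5) e^{-λ₁t}.
Decay rate: λ₁ = π²/0.5² ≈ 39.478.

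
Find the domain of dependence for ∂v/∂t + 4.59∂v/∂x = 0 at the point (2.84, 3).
A single point: x = -10.93. The characteristic through (2.84, 3) is x - 4.59t = const, so x = 2.84 - 4.59·3 = -10.93.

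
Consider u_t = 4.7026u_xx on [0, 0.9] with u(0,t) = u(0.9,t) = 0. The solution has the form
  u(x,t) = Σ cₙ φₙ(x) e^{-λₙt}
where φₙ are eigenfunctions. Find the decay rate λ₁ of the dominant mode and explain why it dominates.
Eigenvalues: λₙ = 4.7026n²π²/0.9².
First three modes:
  n=1: λ₁ = 4.7026π²/0.9² ≈ 57.3
  n=2: λ₂ = 18.8104π²/0.9² ≈ 229.199 (4× faster decay)
  n=3: λ₃ = 42.3234π²/0.9² ≈ 515.698 (9× faster decay)
As t → ∞, higher modes decay exponentially faster. The n=1 mode dominates: u ~ c₁ sin(πx/0.9) e^{-λ₁t}.
Decay rate: λ₁ = 4.7026π²/0.9² ≈ 57.3.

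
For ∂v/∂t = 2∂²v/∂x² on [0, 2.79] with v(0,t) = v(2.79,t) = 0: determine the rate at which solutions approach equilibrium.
Eigenvalues: λₙ = 2n²π²/2.79².
First three modes:
  n=1: λ₁ = 2π²/2.79² ≈ 2.536
  n=2: λ₂ = 8π²/2.79² ≈ 10.143 (4× faster decay)
  n=3: λ₃ = 18π²/2.79² ≈ 22.823 (9× faster decay)
As t → ∞, higher modes decay exponentially faster. The n=1 mode dominates: v ~ c₁ sin(πx/2.79) e^{-λ₁t}.
Decay rate: λ₁ = 2π²/2.79² ≈ 2.536.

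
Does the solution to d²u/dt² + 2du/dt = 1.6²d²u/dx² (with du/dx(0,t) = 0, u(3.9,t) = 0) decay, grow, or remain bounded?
u → 0. Damping (γ=2) dissipates energy; oscillations decay exponentially.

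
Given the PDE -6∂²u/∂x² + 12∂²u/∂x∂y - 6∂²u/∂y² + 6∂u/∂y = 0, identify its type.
The second-order coefficients are A = -6, B = 12, C = -6. Since B² - 4AC = 0 = 0, this is a parabolic PDE.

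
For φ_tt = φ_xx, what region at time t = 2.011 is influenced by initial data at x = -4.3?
Domain of influence: [-6.311, -2.289]. Data at x = -4.3 spreads outward at speed 1.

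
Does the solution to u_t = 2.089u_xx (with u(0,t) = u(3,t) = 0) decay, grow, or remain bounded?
u → 0. Heat diffuses out through both boundaries.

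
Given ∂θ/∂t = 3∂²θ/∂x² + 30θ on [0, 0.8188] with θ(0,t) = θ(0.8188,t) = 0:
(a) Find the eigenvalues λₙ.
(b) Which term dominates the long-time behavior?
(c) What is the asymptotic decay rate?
Eigenvalues: λₙ = 3n²π²/0.8188² - 30.
First three modes:
  n=1: λ₁ = 3π²/0.8188² - 30 ≈ 14.164
  n=2: λ₂ = 12π²/0.8188² - 30 ≈ 146.655
  n=3: λ₃ = 27π²/0.8188² - 30 ≈ 367.473
Since 3π²/0.8188² ≈ 44.164 > 30, all λₙ > 0.
The n=1 mode decays slowest → dominates as t → ∞.
Asymptotic: θ ~ c₁ sin(πx/0.8188) e^{-λ₁t} with decay rate λ₁ ≈ 14.164.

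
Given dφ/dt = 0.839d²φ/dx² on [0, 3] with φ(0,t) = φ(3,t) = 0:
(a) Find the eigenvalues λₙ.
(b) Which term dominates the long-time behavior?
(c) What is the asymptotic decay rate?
Eigenvalues: λₙ = 0.839n²π²/3².
First three modes:
  n=1: λ₁ = 0.839π²/3² ≈ 0.92
  n=2: λ₂ = 3.356π²/3² ≈ 3.68 (4× faster decay)
  n=3: λ₃ = 7.551π²/3² ≈ 8.281 (9× faster decay)
As t → ∞, higher modes decay exponentially faster. The n=1 mode dominates: φ ~ c₁ sin(πx/3) e^{-λ₁t}.
Decay rate: λ₁ = 0.839π²/3² ≈ 0.92.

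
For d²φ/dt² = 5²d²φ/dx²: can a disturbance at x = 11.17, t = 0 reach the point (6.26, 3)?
Yes. The domain of dependence is [-8.74, 21.26], and 11.17 ∈ [-8.74, 21.26].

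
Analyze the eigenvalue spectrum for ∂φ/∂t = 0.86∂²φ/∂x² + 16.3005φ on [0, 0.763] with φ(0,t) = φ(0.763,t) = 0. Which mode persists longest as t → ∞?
Eigenvalues: λₙ = 0.86n²π²/0.763² - 16.3005.
First three modes:
  n=1: λ₁ = 0.86π²/0.763² - 16.3005 ≈ -1.721
  n=2: λ₂ = 3.44π²/0.763² - 16.3005 ≈ 42.018
  n=3: λ₃ = 7.74π²/0.763² - 16.3005 ≈ 114.917
Since 0.86π²/0.763² ≈ 14.58 < 16.3005, λ₁ < 0.
The n=1 mode grows fastest (−λₙ is largest for n=1) → dominates.
Asymptotic: φ ~ c₁ sin(πx/0.763) e^{1.721t} (exponential growth at rate −λ₁ ≈ 1.721).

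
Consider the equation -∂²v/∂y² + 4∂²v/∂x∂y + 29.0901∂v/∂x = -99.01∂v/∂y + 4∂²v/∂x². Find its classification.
Rewriting in standard form: -4∂²v/∂x² + 4∂²v/∂x∂y - ∂²v/∂y² + 29.0901∂v/∂x + 99.01∂v/∂y = 0. Parabolic. (A = -4, B = 4, C = -1 gives B² - 4AC = 0.)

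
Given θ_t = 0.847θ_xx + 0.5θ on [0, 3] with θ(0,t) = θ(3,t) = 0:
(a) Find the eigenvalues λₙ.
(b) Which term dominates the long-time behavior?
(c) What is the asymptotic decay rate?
Eigenvalues: λₙ = 0.847n²π²/3² - 0.5.
First three modes:
  n=1: λ₁ = 0.847π²/3² - 0.5 ≈ 0.429
  n=2: λ₂ = 3.388π²/3² - 0.5 ≈ 3.215
  n=3: λ₃ = 7.623π²/3² - 0.5 ≈ 7.86
Since 0.847π²/3² ≈ 0.929 > 0.5, all λₙ > 0.
The n=1 mode decays slowest → dominates as t → ∞.
Asymptotic: θ ~ c₁ sin(πx/3) e^{-λ₁t} with decay rate λ₁ ≈ 0.429.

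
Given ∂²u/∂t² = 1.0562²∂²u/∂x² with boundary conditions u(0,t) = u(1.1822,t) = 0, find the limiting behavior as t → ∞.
u oscillates (no decay). Energy is conserved; the solution oscillates indefinitely as standing waves.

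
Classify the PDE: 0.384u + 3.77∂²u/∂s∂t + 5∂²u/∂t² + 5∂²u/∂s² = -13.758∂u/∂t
Rewriting in standard form: 5∂²u/∂s² + 3.77∂²u/∂s∂t + 5∂²u/∂t² + 13.758∂u/∂t + 0.384u = 0. A = 5, B = 3.77, C = 5. Discriminant B² - 4AC = -85.7871. Since -85.7871 < 0, elliptic.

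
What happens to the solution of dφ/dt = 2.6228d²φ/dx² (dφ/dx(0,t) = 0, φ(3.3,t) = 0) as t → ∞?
φ → 0. Heat escapes through the Dirichlet boundary.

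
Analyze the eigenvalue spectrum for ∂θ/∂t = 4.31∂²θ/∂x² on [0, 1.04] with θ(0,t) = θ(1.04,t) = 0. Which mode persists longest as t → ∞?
Eigenvalues: λₙ = 4.31n²π²/1.04².
First three modes:
  n=1: λ₁ = 4.31π²/1.04² ≈ 39.329
  n=2: λ₂ = 17.24π²/1.04² ≈ 157.315 (4× faster decay)
  n=3: λ₃ = 38.79π²/1.04² ≈ 353.959 (9× faster decay)
As t → ∞, higher modes decay exponentially faster. The n=1 mode dominates: θ ~ c₁ sin(πx/1.04) e^{-λ₁t}.
Decay rate: λ₁ = 4.31π²/1.04² ≈ 39.329.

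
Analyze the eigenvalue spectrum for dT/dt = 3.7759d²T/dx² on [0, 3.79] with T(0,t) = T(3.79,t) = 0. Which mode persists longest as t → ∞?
Eigenvalues: λₙ = 3.7759n²π²/3.79².
First three modes:
  n=1: λ₁ = 3.7759π²/3.79² ≈ 2.594
  n=2: λ₂ = 15.1036π²/3.79² ≈ 10.378 (4× faster decay)
  n=3: λ₃ = 33.9831π²/3.79² ≈ 23.35 (9× faster decay)
As t → ∞, higher modes decay exponentially faster. The n=1 mode dominates: T ~ c₁ sin(πx/3.79) e^{-λ₁t}.
Decay rate: λ₁ = 3.7759π²/3.79² ≈ 2.594.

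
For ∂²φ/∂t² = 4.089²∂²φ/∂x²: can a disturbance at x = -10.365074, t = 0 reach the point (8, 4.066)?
No. The domain of dependence is [-8.625874, 24.625874], and -10.365074 is outside this interval.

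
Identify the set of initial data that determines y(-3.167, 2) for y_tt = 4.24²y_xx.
Domain of dependence: [-11.647, 5.313]. Signals travel at speed 4.24, so data within |x - -3.167| ≤ 4.24·2 = 8.48 can reach the point.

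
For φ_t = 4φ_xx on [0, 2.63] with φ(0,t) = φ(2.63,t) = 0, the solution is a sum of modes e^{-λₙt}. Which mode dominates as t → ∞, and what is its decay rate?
Eigenvalues: λₙ = 4n²π²/2.63².
First three modes:
  n=1: λ₁ = 4π²/2.63² ≈ 5.708
  n=2: λ₂ = 16π²/2.63² ≈ 22.83 (4× faster decay)
  n=3: λ₃ = 36π²/2.63² ≈ 51.368 (9× faster decay)
As t → ∞, higher modes decay exponentially faster. The n=1 mode dominates: φ ~ c₁ sin(πx/2.63) e^{-λ₁t}.
Decay rate: λ₁ = 4π²/2.63² ≈ 5.708.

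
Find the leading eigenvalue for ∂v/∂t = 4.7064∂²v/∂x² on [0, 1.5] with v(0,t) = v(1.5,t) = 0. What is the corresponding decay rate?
Eigenvalues: λₙ = 4.7064n²π²/1.5².
First three modes:
  n=1: λ₁ = 4.7064π²/1.5² ≈ 20.645
  n=2: λ₂ = 18.8256π²/1.5² ≈ 82.578 (4× faster decay)
  n=3: λ₃ = 42.3576π²/1.5² ≈ 185.801 (9× faster decay)
As t → ∞, higher modes decay exponentially faster. The n=1 mode dominates: v ~ c₁ sin(πx/1.5) e^{-λ₁t}.
Decay rate: λ₁ = 4.7064π²/1.5² ≈ 20.645.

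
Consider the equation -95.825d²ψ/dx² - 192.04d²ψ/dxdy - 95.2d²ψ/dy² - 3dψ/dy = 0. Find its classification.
Hyperbolic. (A = -95.825, B = -192.04, C = -95.2 gives B² - 4AC = 389.2016.)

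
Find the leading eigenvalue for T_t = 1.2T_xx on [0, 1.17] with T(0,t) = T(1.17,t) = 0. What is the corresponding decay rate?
Eigenvalues: λₙ = 1.2n²π²/1.17².
First three modes:
  n=1: λ₁ = 1.2π²/1.17² ≈ 8.652
  n=2: λ₂ = 4.8π²/1.17² ≈ 34.607 (4× faster decay)
  n=3: λ₃ = 10.8π²/1.17² ≈ 77.867 (9× faster decay)
As t → ∞, higher modes decay exponentially faster. The n=1 mode dominates: T ~ c₁ sin(πx/1.17) e^{-λ₁t}.
Decay rate: λ₁ = 1.2π²/1.17² ≈ 8.652.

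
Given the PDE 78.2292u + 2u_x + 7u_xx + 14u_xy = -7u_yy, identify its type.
Rewriting in standard form: 7u_xx + 14u_xy + 7u_yy + 2u_x + 78.2292u = 0. The second-order coefficients are A = 7, B = 14, C = 7. Since B² - 4AC = 0 = 0, this is a parabolic PDE.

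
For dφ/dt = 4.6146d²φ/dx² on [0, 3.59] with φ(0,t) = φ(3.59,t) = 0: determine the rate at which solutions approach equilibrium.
Eigenvalues: λₙ = 4.6146n²π²/3.59².
First three modes:
  n=1: λ₁ = 4.6146π²/3.59² ≈ 3.534
  n=2: λ₂ = 18.4584π²/3.59² ≈ 14.135 (4× faster decay)
  n=3: λ₃ = 41.5314π²/3.59² ≈ 31.804 (9× faster decay)
As t → ∞, higher modes decay exponentially faster. The n=1 mode dominates: φ ~ c₁ sin(πx/3.59) e^{-λ₁t}.
Decay rate: λ₁ = 4.6146π²/3.59² ≈ 3.534.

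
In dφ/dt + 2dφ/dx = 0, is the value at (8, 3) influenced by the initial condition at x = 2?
Yes. The characteristic through (8, 3) passes through x = 2.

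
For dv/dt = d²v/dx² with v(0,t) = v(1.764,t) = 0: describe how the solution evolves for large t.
v → 0. Heat diffuses out through both boundaries.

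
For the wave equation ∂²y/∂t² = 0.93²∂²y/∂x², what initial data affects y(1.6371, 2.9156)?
Domain of dependence: [-1.074408, 4.348608]. Signals travel at speed 0.93, so data within |x - 1.6371| ≤ 0.93·2.9156 = 2.711508 can reach the point.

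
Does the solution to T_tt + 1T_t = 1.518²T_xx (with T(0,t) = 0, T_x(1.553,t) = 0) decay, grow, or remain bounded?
T → 0. Damping (γ=1) dissipates energy; oscillations decay exponentially.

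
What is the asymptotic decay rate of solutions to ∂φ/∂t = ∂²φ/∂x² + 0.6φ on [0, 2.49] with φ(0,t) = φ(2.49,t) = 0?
Eigenvalues: λₙ = n²π²/2.49² - 0.6.
First three modes:
  n=1: λ₁ = π²/2.49² - 0.6 ≈ 0.992
  n=2: λ₂ = 4π²/2.49² - 0.6 ≈ 5.767
  n=3: λ₃ = 9π²/2.49² - 0.6 ≈ 13.727
Since π²/2.49² ≈ 1.592 > 0.6, all λₙ > 0.
The n=1 mode decays slowest → dominates as t → ∞.
Asymptotic: φ ~ c₁ sin(πx/2.49) e^{-λ₁t} with decay rate λ₁ ≈ 0.992.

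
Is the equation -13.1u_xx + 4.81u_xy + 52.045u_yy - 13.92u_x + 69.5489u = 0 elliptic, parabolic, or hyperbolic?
Computing B² - 4AC with A = -13.1, B = 4.81, C = 52.045: discriminant = 2750.2941 (positive). Answer: hyperbolic.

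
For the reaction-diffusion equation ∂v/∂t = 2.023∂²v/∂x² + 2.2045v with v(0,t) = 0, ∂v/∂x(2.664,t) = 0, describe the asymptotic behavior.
v grows unboundedly. Reaction dominates diffusion (r=2.2045 > κπ²/(4L²)≈0.7); solution grows exponentially.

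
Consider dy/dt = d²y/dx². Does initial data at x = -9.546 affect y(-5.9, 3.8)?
Yes, for any finite x. The heat equation has infinite propagation speed, so all initial data affects all points at any t > 0.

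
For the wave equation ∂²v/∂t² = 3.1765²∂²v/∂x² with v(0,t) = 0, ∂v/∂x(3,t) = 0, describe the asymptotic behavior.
v oscillates (no decay). Energy is conserved; the solution oscillates indefinitely as standing waves.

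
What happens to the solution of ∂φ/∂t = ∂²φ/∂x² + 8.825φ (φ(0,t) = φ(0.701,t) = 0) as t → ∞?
φ → 0. Diffusion dominates reaction (r=8.825 < κπ²/L²≈20.08); solution decays.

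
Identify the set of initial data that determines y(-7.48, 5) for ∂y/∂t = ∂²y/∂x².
The entire real line. The heat equation has infinite propagation speed: any initial disturbance instantly affects all points (though exponentially small far away).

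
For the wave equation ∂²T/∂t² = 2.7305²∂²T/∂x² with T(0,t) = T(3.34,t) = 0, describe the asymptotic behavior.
T oscillates (no decay). Energy is conserved; the solution oscillates indefinitely as standing waves.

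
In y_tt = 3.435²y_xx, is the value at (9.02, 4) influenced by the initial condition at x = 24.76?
No. The domain of dependence is [-4.72, 22.76], and 24.76 is outside this interval.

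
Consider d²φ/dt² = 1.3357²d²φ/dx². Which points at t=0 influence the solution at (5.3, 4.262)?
Domain of dependence: [-0.3927534, 10.9927534]. Signals travel at speed 1.3357, so data within |x - 5.3| ≤ 1.3357·4.262 = 5.6927534 can reach the point.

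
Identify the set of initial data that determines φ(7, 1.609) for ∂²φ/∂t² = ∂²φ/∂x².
Domain of dependence: [5.391, 8.609]. Signals travel at speed 1, so data within |x - 7| ≤ 1·1.609 = 1.609 can reach the point.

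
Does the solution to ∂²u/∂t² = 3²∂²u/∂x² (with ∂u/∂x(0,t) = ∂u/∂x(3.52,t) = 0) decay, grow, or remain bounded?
u oscillates about a mean that drifts linearly in t (generically unbounded; no decay). There is no damping, so the nonconstant modes persist as standing waves (energy conserved, no decay). But with Neumann conditions at both ends the constant mode has eigenvalue 0: the spatial mean M(t) of u satisfies M'' = 0, so M(t) = M(0) + M'(0)·t. Unless the initial velocity has zero mean (∫u_t(x,0)dx = 0), the solution grows linearly in t (unbounded, though not exponentially); if it does have zero mean, the solution stays bounded and simply oscillates.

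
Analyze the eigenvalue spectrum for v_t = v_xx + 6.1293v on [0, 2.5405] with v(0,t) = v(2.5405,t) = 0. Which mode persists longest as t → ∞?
Eigenvalues: λₙ = n²π²/2.5405² - 6.1293.
First three modes:
  n=1: λ₁ = π²/2.5405² - 6.1293 ≈ -4.6
  n=2: λ₂ = 4π²/2.5405² - 6.1293 ≈ -0.013
  n=3: λ₃ = 9π²/2.5405² - 6.1293 ≈ 7.633
Since π²/2.5405² ≈ 1.529 < 6.1293, λ₁ < 0.
The n=1 mode grows fastest (−λₙ is largest for n=1) → dominates.
Asymptotic: v ~ c₁ sin(πx/2.5405) e^{4.6t} (exponential growth at rate −λ₁ ≈ 4.6).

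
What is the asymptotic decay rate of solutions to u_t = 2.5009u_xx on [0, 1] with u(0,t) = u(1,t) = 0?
Eigenvalues: λₙ = 2.5009n²π².
First three modes:
  n=1: λ₁ = 2.5009π² ≈ 24.683
  n=2: λ₂ = 10.0036π² ≈ 98.732 (4× faster decay)
  n=3: λ₃ = 22.5081π² ≈ 222.146 (9× faster decay)
As t → ∞, higher modes decay exponentially faster. The n=1 mode dominates: u ~ c₁ sin(πx) e^{-λ₁t}.
Decay rate: λ₁ = 2.5009π² ≈ 24.683.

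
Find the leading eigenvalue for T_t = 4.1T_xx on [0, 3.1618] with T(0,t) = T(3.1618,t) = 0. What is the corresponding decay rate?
Eigenvalues: λₙ = 4.1n²π²/3.1618².
First three modes:
  n=1: λ₁ = 4.1π²/3.1618² ≈ 4.048
  n=2: λ₂ = 16.4π²/3.1618² ≈ 16.191 (4× faster decay)
  n=3: λ₃ = 36.9π²/3.1618² ≈ 36.43 (9× faster decay)
As t → ∞, higher modes decay exponentially faster. The n=1 mode dominates: T ~ c₁ sin(πx/3.1618) e^{-λ₁t}.
Decay rate: λ₁ = 4.1π²/3.1618² ≈ 4.048.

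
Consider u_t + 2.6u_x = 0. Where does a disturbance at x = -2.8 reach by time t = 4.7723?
At x = 9.60798. The characteristic carries data from (-2.8, 0) to (9.60798, 4.7723).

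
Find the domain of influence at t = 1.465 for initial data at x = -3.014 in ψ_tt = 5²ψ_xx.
Domain of influence: [-10.339, 4.311]. Data at x = -3.014 spreads outward at speed 5.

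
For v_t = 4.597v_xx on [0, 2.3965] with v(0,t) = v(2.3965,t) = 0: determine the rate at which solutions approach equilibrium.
Eigenvalues: λₙ = 4.597n²π²/2.3965².
First three modes:
  n=1: λ₁ = 4.597π²/2.3965² ≈ 7.9
  n=2: λ₂ = 18.388π²/2.3965² ≈ 31.599 (4× faster decay)
  n=3: λ₃ = 41.373π²/2.3965² ≈ 71.099 (9× faster decay)
As t → ∞, higher modes decay exponentially faster. The n=1 mode dominates: v ~ c₁ sin(πx/2.3965) e^{-λ₁t}.
Decay rate: λ₁ = 4.597π²/2.3965² ≈ 7.9.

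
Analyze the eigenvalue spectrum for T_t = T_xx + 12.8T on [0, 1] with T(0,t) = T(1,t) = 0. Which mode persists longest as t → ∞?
Eigenvalues: λₙ = n²π²/1² - 12.8.
First three modes:
  n=1: λ₁ = π² - 12.8 ≈ -2.93
  n=2: λ₂ = 4π² - 12.8 ≈ 26.678
  n=3: λ₃ = 9π² - 12.8 ≈ 76.026
Since π² ≈ 9.87 < 12.8, λ₁ < 0.
The n=1 mode grows fastest (−λₙ is largest for n=1) → dominates.
Asymptotic: T ~ c₁ sin(πx/1) e^{2.93t} (exponential growth at rate −λ₁ ≈ 2.93).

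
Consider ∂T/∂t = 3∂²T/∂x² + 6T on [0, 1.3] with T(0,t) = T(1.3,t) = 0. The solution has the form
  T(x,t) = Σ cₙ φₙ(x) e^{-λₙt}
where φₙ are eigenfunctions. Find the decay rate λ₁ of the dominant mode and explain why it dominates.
Eigenvalues: λₙ = 3n²π²/1.3² - 6.
First three modes:
  n=1: λ₁ = 3π²/1.3² - 6 ≈ 11.52
  n=2: λ₂ = 12π²/1.3² - 6 ≈ 64.08
  n=3: λ₃ = 27π²/1.3² - 6 ≈ 151.68
Since 3π²/1.3² ≈ 17.52 > 6, all λₙ > 0.
The n=1 mode decays slowest → dominates as t → ∞.
Asymptotic: T ~ c₁ sin(πx/1.3) e^{-λ₁t} with decay rate λ₁ ≈ 11.52.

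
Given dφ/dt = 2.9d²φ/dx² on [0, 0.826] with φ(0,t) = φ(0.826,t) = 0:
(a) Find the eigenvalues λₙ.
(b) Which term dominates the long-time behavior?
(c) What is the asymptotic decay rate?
Eigenvalues: λₙ = 2.9n²π²/0.826².
First three modes:
  n=1: λ₁ = 2.9π²/0.826² ≈ 41.951
  n=2: λ₂ = 11.6π²/0.826² ≈ 167.802 (4× faster decay)
  n=3: λ₃ = 26.1π²/0.826² ≈ 377.555 (9× faster decay)
As t → ∞, higher modes decay exponentially faster. The n=1 mode dominates: φ ~ c₁ sin(πx/0.826) e^{-λ₁t}.
Decay rate: λ₁ = 2.9π²/0.826² ≈ 41.951.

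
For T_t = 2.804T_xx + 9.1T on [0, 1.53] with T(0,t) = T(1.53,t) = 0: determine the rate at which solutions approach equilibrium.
Eigenvalues: λₙ = 2.804n²π²/1.53² - 9.1.
First three modes:
  n=1: λ₁ = 2.804π²/1.53² - 9.1 ≈ 2.722
  n=2: λ₂ = 11.216π²/1.53² - 9.1 ≈ 38.188
  n=3: λ₃ = 25.236π²/1.53² - 9.1 ≈ 97.299
Since 2.804π²/1.53² ≈ 11.822 > 9.1, all λₙ > 0.
The n=1 mode decays slowest → dominates as t → ∞.
Asymptotic: T ~ c₁ sin(πx/1.53) e^{-λ₁t} with decay rate λ₁ ≈ 2.722.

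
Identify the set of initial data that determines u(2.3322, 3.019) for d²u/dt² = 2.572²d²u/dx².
Domain of dependence: [-5.432668, 10.097068]. Signals travel at speed 2.572, so data within |x - 2.3322| ≤ 2.572·3.019 = 7.764868 can reach the point.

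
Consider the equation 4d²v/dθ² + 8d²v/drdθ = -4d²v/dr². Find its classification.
Rewriting in standard form: 4d²v/dr² + 8d²v/drdθ + 4d²v/dθ² = 0. Parabolic. (A = 4, B = 8, C = 4 gives B² - 4AC = 0.)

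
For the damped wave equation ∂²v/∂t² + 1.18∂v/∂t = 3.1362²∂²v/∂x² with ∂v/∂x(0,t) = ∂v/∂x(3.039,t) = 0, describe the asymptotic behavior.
v → constant (steady state). Damping (γ=1.18) dissipates the nonconstant modes; with Neumann BCs the spatial average obeys M''+γM'=0 and tends to a finite limit.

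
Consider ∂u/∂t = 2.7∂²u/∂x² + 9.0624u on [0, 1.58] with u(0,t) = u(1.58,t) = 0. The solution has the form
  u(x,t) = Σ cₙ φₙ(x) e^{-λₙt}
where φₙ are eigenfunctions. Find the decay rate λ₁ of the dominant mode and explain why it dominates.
Eigenvalues: λₙ = 2.7n²π²/1.58² - 9.0624.
First three modes:
  n=1: λ₁ = 2.7π²/1.58² - 9.0624 ≈ 1.612
  n=2: λ₂ = 10.8π²/1.58² - 9.0624 ≈ 33.636
  n=3: λ₃ = 24.3π²/1.58² - 9.0624 ≈ 87.008
Since 2.7π²/1.58² ≈ 10.675 > 9.0624, all λₙ > 0.
The n=1 mode decays slowest → dominates as t → ∞.
Asymptotic: u ~ c₁ sin(πx/1.58) e^{-λ₁t} with decay rate λ₁ ≈ 1.612.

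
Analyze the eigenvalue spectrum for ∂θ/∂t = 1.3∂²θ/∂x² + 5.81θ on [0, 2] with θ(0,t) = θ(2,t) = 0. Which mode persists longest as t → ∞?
Eigenvalues: λₙ = 1.3n²π²/2² - 5.81.
First three modes:
  n=1: λ₁ = 1.3π²/2² - 5.81 ≈ -2.602
  n=2: λ₂ = 5.2π²/2² - 5.81 ≈ 7.02
  n=3: λ₃ = 11.7π²/2² - 5.81 ≈ 23.059
Since 1.3π²/2² ≈ 3.208 < 5.81, λ₁ < 0.
The n=1 mode grows fastest (−λₙ is largest for n=1) → dominates.
Asymptotic: θ ~ c₁ sin(πx/2) e^{2.602t} (exponential growth at rate −λ₁ ≈ 2.602).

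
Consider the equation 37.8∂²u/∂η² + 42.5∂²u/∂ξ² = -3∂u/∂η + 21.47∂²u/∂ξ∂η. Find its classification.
Rewriting in standard form: 42.5∂²u/∂ξ² - 21.47∂²u/∂ξ∂η + 37.8∂²u/∂η² + 3∂u/∂η = 0. Elliptic. (A = 42.5, B = -21.47, C = 37.8 gives B² - 4AC = -5965.0391.)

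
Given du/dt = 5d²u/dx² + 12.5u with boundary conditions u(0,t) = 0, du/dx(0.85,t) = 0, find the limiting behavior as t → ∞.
u → 0. Diffusion dominates reaction (r=12.5 < κπ²/(4L²)≈17.08); solution decays.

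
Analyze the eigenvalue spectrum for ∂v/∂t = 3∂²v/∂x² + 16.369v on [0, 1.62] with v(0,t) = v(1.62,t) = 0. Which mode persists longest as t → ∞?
Eigenvalues: λₙ = 3n²π²/1.62² - 16.369.
First three modes:
  n=1: λ₁ = 3π²/1.62² - 16.369 ≈ -5.087
  n=2: λ₂ = 12π²/1.62² - 16.369 ≈ 28.76
  n=3: λ₃ = 27π²/1.62² - 16.369 ≈ 85.17
Since 3π²/1.62² ≈ 11.282 < 16.369, λ₁ < 0.
The n=1 mode grows fastest (−λₙ is largest for n=1) → dominates.
Asymptotic: v ~ c₁ sin(πx/1.62) e^{5.087t} (exponential growth at rate −λ₁ ≈ 5.087).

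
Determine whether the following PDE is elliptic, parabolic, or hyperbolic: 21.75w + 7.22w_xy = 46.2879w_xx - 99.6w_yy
Rewriting in standard form: -46.2879w_xx + 7.22w_xy + 99.6w_yy + 21.75w = 0. Coefficients: A = -46.2879, B = 7.22, C = 99.6. B² - 4AC = 18493.22776, which is positive, so the equation is hyperbolic.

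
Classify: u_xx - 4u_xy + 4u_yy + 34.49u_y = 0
Parabolic (discriminant = 0).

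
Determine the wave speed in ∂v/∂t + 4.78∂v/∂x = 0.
Speed = 4.78. Information travels along x - 4.78t = const (rightward).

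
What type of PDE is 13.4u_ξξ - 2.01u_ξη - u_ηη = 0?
With A = 13.4, B = -2.01, C = -1, the discriminant is 57.6401. This is a hyperbolic PDE.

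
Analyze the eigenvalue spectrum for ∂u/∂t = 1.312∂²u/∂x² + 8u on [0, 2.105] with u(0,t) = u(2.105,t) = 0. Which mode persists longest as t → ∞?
Eigenvalues: λₙ = 1.312n²π²/2.105² - 8.
First three modes:
  n=1: λ₁ = 1.312π²/2.105² - 8 ≈ -5.078
  n=2: λ₂ = 5.248π²/2.105² - 8 ≈ 3.689
  n=3: λ₃ = 11.808π²/2.105² - 8 ≈ 18.301
Since 1.312π²/2.105² ≈ 2.922 < 8, λ₁ < 0.
The n=1 mode grows fastest (−λₙ is largest for n=1) → dominates.
Asymptotic: u ~ c₁ sin(πx/2.105) e^{5.078t} (exponential growth at rate −λ₁ ≈ 5.078).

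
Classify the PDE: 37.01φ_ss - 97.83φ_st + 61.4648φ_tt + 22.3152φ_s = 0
A = 37.01, B = -97.83, C = 61.4648. Discriminant B² - 4AC = 471.459908. Since 471.459908 > 0, hyperbolic.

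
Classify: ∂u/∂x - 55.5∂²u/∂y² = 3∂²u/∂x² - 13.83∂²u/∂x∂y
Rewriting in standard form: -3∂²u/∂x² + 13.83∂²u/∂x∂y - 55.5∂²u/∂y² + ∂u/∂x = 0. Elliptic (discriminant = -474.7311).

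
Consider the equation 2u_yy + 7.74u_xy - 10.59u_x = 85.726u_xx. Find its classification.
Rewriting in standard form: -85.726u_xx + 7.74u_xy + 2u_yy - 10.59u_x = 0. Hyperbolic. (A = -85.726, B = 7.74, C = 2 gives B² - 4AC = 745.7156.)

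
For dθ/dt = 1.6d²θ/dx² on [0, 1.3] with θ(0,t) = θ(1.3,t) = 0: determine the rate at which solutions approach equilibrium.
Eigenvalues: λₙ = 1.6n²π²/1.3².
First three modes:
  n=1: λ₁ = 1.6π²/1.3² ≈ 9.344
  n=2: λ₂ = 6.4π²/1.3² ≈ 37.376 (4× faster decay)
  n=3: λ₃ = 14.4π²/1.3² ≈ 84.096 (9× faster decay)
As t → ∞, higher modes decay exponentially faster. The n=1 mode dominates: θ ~ c₁ sin(πx/1.3) e^{-λ₁t}.
Decay rate: λ₁ = 1.6π²/1.3² ≈ 9.344.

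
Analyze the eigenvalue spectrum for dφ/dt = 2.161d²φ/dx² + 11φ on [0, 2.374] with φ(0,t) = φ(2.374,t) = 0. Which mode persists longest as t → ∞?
Eigenvalues: λₙ = 2.161n²π²/2.374² - 11.
First three modes:
  n=1: λ₁ = 2.161π²/2.374² - 11 ≈ -7.216
  n=2: λ₂ = 8.644π²/2.374² - 11 ≈ 4.137
  n=3: λ₃ = 19.449π²/2.374² - 11 ≈ 23.059
Since 2.161π²/2.374² ≈ 3.784 < 11, λ₁ < 0.
The n=1 mode grows fastest (−λₙ is largest for n=1) → dominates.
Asymptotic: φ ~ c₁ sin(πx/2.374) e^{7.216t} (exponential growth at rate −λ₁ ≈ 7.216).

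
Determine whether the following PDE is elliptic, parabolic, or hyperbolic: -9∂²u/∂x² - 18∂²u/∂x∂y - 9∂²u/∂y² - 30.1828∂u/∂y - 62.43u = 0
Coefficients: A = -9, B = -18, C = -9. B² - 4AC = 0, which is zero, so the equation is parabolic.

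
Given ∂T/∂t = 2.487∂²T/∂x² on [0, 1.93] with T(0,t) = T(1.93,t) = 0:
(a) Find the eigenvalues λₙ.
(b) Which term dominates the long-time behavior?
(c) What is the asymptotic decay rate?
Eigenvalues: λₙ = 2.487n²π²/1.93².
First three modes:
  n=1: λ₁ = 2.487π²/1.93² ≈ 6.59
  n=2: λ₂ = 9.948π²/1.93² ≈ 26.359 (4× faster decay)
  n=3: λ₃ = 22.383π²/1.93² ≈ 59.307 (9× faster decay)
As t → ∞, higher modes decay exponentially faster. The n=1 mode dominates: T ~ c₁ sin(πx/1.93) e^{-λ₁t}.
Decay rate: λ₁ = 2.487π²/1.93² ≈ 6.59.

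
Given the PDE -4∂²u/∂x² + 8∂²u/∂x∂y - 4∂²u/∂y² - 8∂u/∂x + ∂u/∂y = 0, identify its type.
The second-order coefficients are A = -4, B = 8, C = -4. Since B² - 4AC = 0 = 0, this is a parabolic PDE.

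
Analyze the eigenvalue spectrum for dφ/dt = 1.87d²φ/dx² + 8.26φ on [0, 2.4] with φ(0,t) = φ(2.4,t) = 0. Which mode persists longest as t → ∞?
Eigenvalues: λₙ = 1.87n²π²/2.4² - 8.26.
First three modes:
  n=1: λ₁ = 1.87π²/2.4² - 8.26 ≈ -5.056
  n=2: λ₂ = 7.48π²/2.4² - 8.26 ≈ 4.557
  n=3: λ₃ = 16.83π²/2.4² - 8.26 ≈ 20.578
Since 1.87π²/2.4² ≈ 3.204 < 8.26, λ₁ < 0.
The n=1 mode grows fastest (−λₙ is largest for n=1) → dominates.
Asymptotic: φ ~ c₁ sin(πx/2.4) e^{5.056t} (exponential growth at rate −λ₁ ≈ 5.056).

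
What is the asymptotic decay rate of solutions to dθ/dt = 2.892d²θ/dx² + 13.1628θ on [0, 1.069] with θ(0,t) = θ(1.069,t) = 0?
Eigenvalues: λₙ = 2.892n²π²/1.069² - 13.1628.
First three modes:
  n=1: λ₁ = 2.892π²/1.069² - 13.1628 ≈ 11.814
  n=2: λ₂ = 11.568π²/1.069² - 13.1628 ≈ 86.746
  n=3: λ₃ = 26.028π²/1.069² - 13.1628 ≈ 211.631
Since 2.892π²/1.069² ≈ 24.977 > 13.1628, all λₙ > 0.
The n=1 mode decays slowest → dominates as t → ∞.
Asymptotic: θ ~ c₁ sin(πx/1.069) e^{-λ₁t} with decay rate λ₁ ≈ 11.814.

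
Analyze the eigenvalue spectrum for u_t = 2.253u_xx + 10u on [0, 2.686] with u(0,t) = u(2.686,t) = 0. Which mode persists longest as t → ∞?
Eigenvalues: λₙ = 2.253n²π²/2.686² - 10.
First three modes:
  n=1: λ₁ = 2.253π²/2.686² - 10 ≈ -6.918
  n=2: λ₂ = 9.012π²/2.686² - 10 ≈ 2.328
  n=3: λ₃ = 20.277π²/2.686² - 10 ≈ 17.739
Since 2.253π²/2.686² ≈ 3.082 < 10, λ₁ < 0.
The n=1 mode grows fastest (−λₙ is largest for n=1) → dominates.
Asymptotic: u ~ c₁ sin(πx/2.686) e^{6.918t} (exponential growth at rate −λ₁ ≈ 6.918).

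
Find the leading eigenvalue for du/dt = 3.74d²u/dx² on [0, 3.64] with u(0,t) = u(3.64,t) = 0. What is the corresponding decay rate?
Eigenvalues: λₙ = 3.74n²π²/3.64².
First three modes:
  n=1: λ₁ = 3.74π²/3.64² ≈ 2.786
  n=2: λ₂ = 14.96π²/3.64² ≈ 11.144 (4× faster decay)
  n=3: λ₃ = 33.66π²/3.64² ≈ 25.073 (9× faster decay)
As t → ∞, higher modes decay exponentially faster. The n=1 mode dominates: u ~ c₁ sin(πx/3.64) e^{-λ₁t}.
Decay rate: λ₁ = 3.74π²/3.64² ≈ 2.786.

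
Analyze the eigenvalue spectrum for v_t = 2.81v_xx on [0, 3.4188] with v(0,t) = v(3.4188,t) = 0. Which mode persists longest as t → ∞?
Eigenvalues: λₙ = 2.81n²π²/3.4188².
First three modes:
  n=1: λ₁ = 2.81π²/3.4188² ≈ 2.373
  n=2: λ₂ = 11.24π²/3.4188² ≈ 9.491 (4× faster decay)
  n=3: λ₃ = 25.29π²/3.4188² ≈ 21.355 (9× faster decay)
As t → ∞, higher modes decay exponentially faster. The n=1 mode dominates: v ~ c₁ sin(πx/3.4188) e^{-λ₁t}.
Decay rate: λ₁ = 2.81π²/3.4188² ≈ 2.373.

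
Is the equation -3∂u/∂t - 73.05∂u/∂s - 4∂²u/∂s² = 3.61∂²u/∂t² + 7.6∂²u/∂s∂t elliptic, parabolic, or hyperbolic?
Rewriting in standard form: -4∂²u/∂s² - 7.6∂²u/∂s∂t - 3.61∂²u/∂t² - 73.05∂u/∂s - 3∂u/∂t = 0. Computing B² - 4AC with A = -4, B = -7.6, C = -3.61: discriminant = 0 (zero). Answer: parabolic.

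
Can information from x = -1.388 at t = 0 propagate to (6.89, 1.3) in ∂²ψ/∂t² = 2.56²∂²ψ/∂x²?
No. The domain of dependence is [3.562, 10.218], and -1.388 is outside this interval.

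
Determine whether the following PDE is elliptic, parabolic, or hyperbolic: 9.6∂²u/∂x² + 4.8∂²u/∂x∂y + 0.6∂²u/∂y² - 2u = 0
Coefficients: A = 9.6, B = 4.8, C = 0.6. B² - 4AC = 0, which is zero, so the equation is parabolic.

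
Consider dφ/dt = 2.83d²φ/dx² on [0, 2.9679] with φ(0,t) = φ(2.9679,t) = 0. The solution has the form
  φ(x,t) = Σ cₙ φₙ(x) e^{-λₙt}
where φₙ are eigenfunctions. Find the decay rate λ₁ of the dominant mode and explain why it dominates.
Eigenvalues: λₙ = 2.83n²π²/2.9679².
First three modes:
  n=1: λ₁ = 2.83π²/2.9679² ≈ 3.171
  n=2: λ₂ = 11.32π²/2.9679² ≈ 12.684 (4× faster decay)
  n=3: λ₃ = 25.47π²/2.9679² ≈ 28.538 (9× faster decay)
As t → ∞, higher modes decay exponentially faster. The n=1 mode dominates: φ ~ c₁ sin(πx/2.9679) e^{-λ₁t}.
Decay rate: λ₁ = 2.83π²/2.9679² ≈ 3.171.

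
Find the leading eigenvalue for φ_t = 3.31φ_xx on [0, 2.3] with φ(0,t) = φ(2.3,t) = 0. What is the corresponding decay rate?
Eigenvalues: λₙ = 3.31n²π²/2.3².
First three modes:
  n=1: λ₁ = 3.31π²/2.3² ≈ 6.175
  n=2: λ₂ = 13.24π²/2.3² ≈ 24.702 (4× faster decay)
  n=3: λ₃ = 29.79π²/2.3² ≈ 55.579 (9× faster decay)
As t → ∞, higher modes decay exponentially faster. The n=1 mode dominates: φ ~ c₁ sin(πx/2.3) e^{-λ₁t}.
Decay rate: λ₁ = 3.31π²/2.3² ≈ 6.175.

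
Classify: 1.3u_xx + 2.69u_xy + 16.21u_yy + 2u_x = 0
Elliptic (discriminant = -77.0559).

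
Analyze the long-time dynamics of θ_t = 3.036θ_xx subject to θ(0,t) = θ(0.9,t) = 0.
Long-time behavior: θ → 0. Heat diffuses out through both boundaries.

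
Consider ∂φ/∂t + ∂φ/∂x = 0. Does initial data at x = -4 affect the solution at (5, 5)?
No. Only data at x = 0 affects (5, 5). Advection has one-way propagation along characteristics.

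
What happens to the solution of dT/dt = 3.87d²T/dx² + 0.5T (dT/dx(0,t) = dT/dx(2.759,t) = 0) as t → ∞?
T grows unboundedly. With Neumann BCs the constant mode has diffusion eigenvalue 0, so any r > 0 makes it grow like e^(0.5t); solution grows exponentially.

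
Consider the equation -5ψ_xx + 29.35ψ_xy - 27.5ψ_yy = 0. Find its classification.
Hyperbolic. (A = -5, B = 29.35, C = -27.5 gives B² - 4AC = 311.4225.)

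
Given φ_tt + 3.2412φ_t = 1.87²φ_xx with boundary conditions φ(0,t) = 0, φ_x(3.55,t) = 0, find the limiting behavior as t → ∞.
φ → 0. Damping (γ=3.2412) dissipates energy; oscillations decay exponentially.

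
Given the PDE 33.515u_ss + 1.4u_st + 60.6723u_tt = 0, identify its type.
The second-order coefficients are A = 33.515, B = 1.4, C = 60.6723. Since B² - 4AC = -8131.768538 < 0, this is an elliptic PDE.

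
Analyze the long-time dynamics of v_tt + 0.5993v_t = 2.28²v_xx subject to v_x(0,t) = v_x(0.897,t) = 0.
Long-time behavior: v → constant (steady state). Damping (γ=0.5993) dissipates the nonconstant modes; with Neumann BCs the spatial average obeys M''+γM'=0 and tends to a finite limit.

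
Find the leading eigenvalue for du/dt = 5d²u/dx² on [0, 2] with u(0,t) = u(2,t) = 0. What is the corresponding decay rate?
Eigenvalues: λₙ = 5n²π²/2².
First three modes:
  n=1: λ₁ = 5π²/2² ≈ 12.337
  n=2: λ₂ = 20π²/2² ≈ 49.348 (4× faster decay)
  n=3: λ₃ = 45π²/2² ≈ 111.033 (9× faster decay)
As t → ∞, higher modes decay exponentially faster. The n=1 mode dominates: u ~ c₁ sin(πx/2) e^{-λ₁t}.
Decay rate: λ₁ = 5π²/2² ≈ 12.337.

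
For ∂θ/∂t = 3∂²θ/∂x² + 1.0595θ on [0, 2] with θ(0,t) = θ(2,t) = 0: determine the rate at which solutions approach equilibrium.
Eigenvalues: λₙ = 3n²π²/2² - 1.0595.
First three modes:
  n=1: λ₁ = 3π²/2² - 1.0595 ≈ 6.343
  n=2: λ₂ = 12π²/2² - 1.0595 ≈ 28.549
  n=3: λ₃ = 27π²/2² - 1.0595 ≈ 65.56
Since 3π²/2² ≈ 7.402 > 1.0595, all λₙ > 0.
The n=1 mode decays slowest → dominates as t → ∞.
Asymptotic: θ ~ c₁ sin(πx/2) e^{-λ₁t} with decay rate λ₁ ≈ 6.343.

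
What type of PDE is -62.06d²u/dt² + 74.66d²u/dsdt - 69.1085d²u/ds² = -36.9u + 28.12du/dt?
Rewriting in standard form: -69.1085d²u/ds² + 74.66d²u/dsdt - 62.06d²u/dt² - 28.12du/dt + 36.9u = 0. With A = -69.1085, B = 74.66, C = -62.06, the discriminant is -11581.37844. This is an elliptic PDE.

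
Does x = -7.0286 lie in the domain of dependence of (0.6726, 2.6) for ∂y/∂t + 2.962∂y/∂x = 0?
Yes. The characteristic through (0.6726, 2.6) passes through x = -7.0286.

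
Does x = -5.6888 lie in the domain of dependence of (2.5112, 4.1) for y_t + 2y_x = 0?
Yes. The characteristic through (2.5112, 4.1) passes through x = -5.6888.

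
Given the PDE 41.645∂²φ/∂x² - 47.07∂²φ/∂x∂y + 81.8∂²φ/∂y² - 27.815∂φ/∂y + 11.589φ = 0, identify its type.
The second-order coefficients are A = 41.645, B = -47.07, C = 81.8. Since B² - 4AC = -11410.6591 < 0, this is an elliptic PDE.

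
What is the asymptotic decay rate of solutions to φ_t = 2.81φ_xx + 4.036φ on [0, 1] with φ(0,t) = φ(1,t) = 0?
Eigenvalues: λₙ = 2.81n²π²/1² - 4.036.
First three modes:
  n=1: λ₁ = 2.81π² - 4.036 ≈ 23.698
  n=2: λ₂ = 11.24π² - 4.036 ≈ 106.898
  n=3: λ₃ = 25.29π² - 4.036 ≈ 245.566
Since 2.81π² ≈ 27.734 > 4.036, all λₙ > 0.
The n=1 mode decays slowest → dominates as t → ∞.
Asymptotic: φ ~ c₁ sin(πx/1) e^{-λ₁t} with decay rate λ₁ ≈ 23.698.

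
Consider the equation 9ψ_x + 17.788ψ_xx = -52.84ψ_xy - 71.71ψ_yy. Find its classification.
Rewriting in standard form: 17.788ψ_xx + 52.84ψ_xy + 71.71ψ_yy + 9ψ_x = 0. Elliptic. (A = 17.788, B = 52.84, C = 71.71 gives B² - 4AC = -2310.24432.)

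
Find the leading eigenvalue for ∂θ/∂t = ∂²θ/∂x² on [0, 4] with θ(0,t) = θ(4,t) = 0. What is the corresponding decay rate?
Eigenvalues: λₙ = n²π²/4².
First three modes:
  n=1: λ₁ = π²/4² ≈ 0.617
  n=2: λ₂ = 4π²/4² ≈ 2.467 (4× faster decay)
  n=3: λ₃ = 9π²/4² ≈ 5.552 (9× faster decay)
As t → ∞, higher modes decay exponentially faster. The n=1 mode dominates: θ ~ c₁ sin(πx/4) e^{-λ₁t}.
Decay rate: λ₁ = π²/4² ≈ 0.617.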